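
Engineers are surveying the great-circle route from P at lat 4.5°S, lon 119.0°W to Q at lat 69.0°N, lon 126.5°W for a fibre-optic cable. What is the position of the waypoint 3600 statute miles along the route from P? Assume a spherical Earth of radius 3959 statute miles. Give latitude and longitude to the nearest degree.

Write both endpoints as unit vectors p₁, p₂ with components (cos φ cos λ, cos φ sin λ, sin φ).
The central angle between the endpoints is δ = arccos(p₁·p₂) ≈ 1.286 rad (73.7°). The total great-circle distance is δ·R ≈ 1.286 × 3959 ≈ 5091 mi, so the target fraction is f = 3600/5091 ≈ 0.707.
Interpolate at f ≈ 0.707 with slerp weights a = sin((1−f)δ)/sin δ ≈ 0.383, b = sin(fδ)/sin δ ≈ 0.822.
p = a·p₁ + b·p₂ ≈ (-0.361, -0.571, 0.738); φ = arcsin(p_z) ≈ 47.52°, λ = atan2(p_y, p_x) ≈ -122.26°.

≈ lat 48°N, lon 122°W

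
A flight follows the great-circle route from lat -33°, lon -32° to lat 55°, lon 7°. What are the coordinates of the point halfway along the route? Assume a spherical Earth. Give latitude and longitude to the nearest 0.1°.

≈ lat 11.6°, lon -16.3°

Write both endpoints as unit vectors p₁, p₂ with components (cos φ cos λ, cos φ sin λ, sin φ).
The central angle between the endpoints is δ = arccos(p₁·p₂) ≈ 1.643 rad (94.1°).
Interpolate at f = 1/2 with slerp weights a = sin((1−f)δ)/sin δ ≈ 0.734, b = sin(fδ)/sin δ ≈ 0.734.
p = a·p₁ + b·p₂ ≈ (0.940, -0.275, 0.202); φ = arcsin(p_z) ≈ 11.63°, λ = atan2(p_y, p_x) ≈ -16.30°.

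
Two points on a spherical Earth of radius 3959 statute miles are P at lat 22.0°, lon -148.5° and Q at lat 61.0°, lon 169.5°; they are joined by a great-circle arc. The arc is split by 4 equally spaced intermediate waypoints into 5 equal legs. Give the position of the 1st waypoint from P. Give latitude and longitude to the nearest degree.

Convert each endpoint to a unit vector on the sphere (x = cos φ cos λ, y = cos φ sin λ, z = sin φ).
The central angle between the endpoints is δ = arccos(p₁·p₂) ≈ 0.848 rad (48.6°).
Interpolate at f = 1/5 with slerp weights a = sin((1−f)δ)/sin δ ≈ 0.837, b = sin(fδ)/sin δ ≈ 0.225.
p = a·p₁ + b·p₂ ≈ (-0.769, -0.385, 0.510); φ = arcsin(p_z) ≈ 30.68°, λ = atan2(p_y, p_x) ≈ -153.37°.

≈ lat 31°, lon -153°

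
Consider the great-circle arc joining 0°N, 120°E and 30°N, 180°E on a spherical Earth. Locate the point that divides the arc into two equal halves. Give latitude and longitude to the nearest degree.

≈ 17°N, 148°E

From cos δ = sin φ₁ sin φ₂ + cos φ₁ cos φ₂ cos Δλ, the central angle is δ ≈ 1.123 rad (64.3°).
Interpolate at f = 1/2 with slerp weights a = sin((1−f)δ)/sin δ ≈ 0.591, b = sin(fδ)/sin δ ≈ 0.591.
p = a·p₁ + b·p₂ ≈ (-0.807, 0.512, 0.295); φ = arcsin(p_z) ≈ 17.18°, λ = atan2(p_y, p_x) ≈ 147.63°.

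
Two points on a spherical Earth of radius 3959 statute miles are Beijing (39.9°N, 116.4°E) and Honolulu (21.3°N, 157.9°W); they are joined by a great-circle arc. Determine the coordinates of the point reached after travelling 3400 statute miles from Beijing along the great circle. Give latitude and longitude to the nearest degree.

The haversine formula gives a central angle δ ≈ 1.280 rad (73.3°) between the endpoints. The total great-circle distance is δ·R ≈ 1.280 × 3959 ≈ 5068 mi, so the target fraction is f = 3400/5068 ≈ 0.671.
Interpolate at f ≈ 0.671 with slerp weights a = sin((1−f)δ)/sin δ ≈ 0.427, b = sin(fδ)/sin δ ≈ 0.790.
p = a·p₁ + b·p₂ ≈ (-0.828, 0.016, 0.561); φ = arcsin(p_z) ≈ 34.12°, λ = atan2(p_y, p_x) ≈ 178.87°.

≈ (34°N, 179°E)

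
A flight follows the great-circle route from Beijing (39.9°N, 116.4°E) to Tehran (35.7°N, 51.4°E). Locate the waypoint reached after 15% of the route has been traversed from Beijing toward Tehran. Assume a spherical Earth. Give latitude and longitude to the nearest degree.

Convert each endpoint to a unit vector on the sphere (x = cos φ cos λ, y = cos φ sin λ, z = sin φ).
The central angle between the endpoints is δ = arccos(p₁·p₂) ≈ 0.879 rad (50.4°).
Interpolate at f = 0.15 with slerp weights a = sin((1−f)δ)/sin δ ≈ 0.882, b = sin(fδ)/sin δ ≈ 0.171.
p = a·p₁ + b·p₂ ≈ (-0.215, 0.715, 0.666); φ = arcsin(p_z) ≈ 41.73°, λ = atan2(p_y, p_x) ≈ 106.71°.

≈ 42°N, 107°E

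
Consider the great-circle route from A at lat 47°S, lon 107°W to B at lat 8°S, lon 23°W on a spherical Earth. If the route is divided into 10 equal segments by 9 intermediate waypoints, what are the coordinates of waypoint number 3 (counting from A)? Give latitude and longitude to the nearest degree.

Write both endpoints as unit vectors p₁, p₂ with components (cos φ cos λ, cos φ sin λ, sin φ).
The central angle between the endpoints is δ = arccos(p₁·p₂) ≈ 1.398 rad (80.1°).
Interpolate at f = 3/10 with slerp weights a = sin((1−f)δ)/sin δ ≈ 0.842, b = sin(fδ)/sin δ ≈ 0.413.
p = a·p₁ + b·p₂ ≈ (0.209, -0.709, -0.673); φ = arcsin(p_z) ≈ -42.33°, λ = atan2(p_y, p_x) ≈ -73.59°.

≈ lat 42°S, lon 74°W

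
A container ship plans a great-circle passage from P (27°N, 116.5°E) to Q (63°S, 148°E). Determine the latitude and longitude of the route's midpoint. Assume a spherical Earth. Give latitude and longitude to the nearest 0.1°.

≈ (18.6°S, 127.0°E)

Write both endpoints as unit vectors p₁, p₂ with components (cos φ cos λ, cos φ sin λ, sin φ).
The central angle between the endpoints is δ = arccos(p₁·p₂) ≈ 1.630 rad (93.4°).
Interpolate at f = 1/2 with slerp weights a = sin((1−f)δ)/sin δ ≈ 0.729, b = sin(fδ)/sin δ ≈ 0.729.
p = a·p₁ + b·p₂ ≈ (-0.571, 0.757, -0.319); φ = arcsin(p_z) ≈ -18.58°, λ = atan2(p_y, p_x) ≈ 127.01°.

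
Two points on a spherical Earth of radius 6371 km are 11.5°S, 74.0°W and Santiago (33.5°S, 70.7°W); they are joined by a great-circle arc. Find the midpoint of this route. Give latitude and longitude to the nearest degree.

≈ 23°S, 72°W

Convert each endpoint to a unit vector on the sphere (x = cos φ cos λ, y = cos φ sin λ, z = sin φ).
The central angle between the endpoints is δ = arccos(p₁·p₂) ≈ 0.388 rad (22.2°).
Interpolate at f = 1/2 with slerp weights a = sin((1−f)δ)/sin δ ≈ 0.510, b = sin(fδ)/sin δ ≈ 0.510.
p = a·p₁ + b·p₂ ≈ (0.278, -0.881, -0.383); φ = arcsin(p_z) ≈ -22.51°, λ = atan2(p_y, p_x) ≈ -72.48°.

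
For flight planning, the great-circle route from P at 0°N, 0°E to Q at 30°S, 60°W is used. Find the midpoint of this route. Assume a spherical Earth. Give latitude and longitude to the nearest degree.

Convert each endpoint to a unit vector on the sphere (x = cos φ cos λ, y = cos φ sin λ, z = sin φ).
The central angle between the endpoints is δ = arccos(p₁·p₂) ≈ 1.123 rad (64.3°).
Interpolate at f = 1/2 with slerp weights a = sin((1−f)δ)/sin δ ≈ 0.591, b = sin(fδ)/sin δ ≈ 0.591.
p = a·p₁ + b·p₂ ≈ (0.846, -0.443, -0.295); φ = arcsin(p_z) ≈ -17.18°, λ = atan2(p_y, p_x) ≈ -27.63°.

≈ 17°S, 28°W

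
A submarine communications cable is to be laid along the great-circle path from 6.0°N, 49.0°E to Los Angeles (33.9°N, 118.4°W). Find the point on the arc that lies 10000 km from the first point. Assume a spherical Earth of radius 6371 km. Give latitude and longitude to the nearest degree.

≈ 73°N, 61°W

The haversine formula gives a central angle δ ≈ 2.415 rad (138.4°) between the endpoints. The total great-circle distance is δ·R ≈ 2.415 × 6371 ≈ 15384 km, so the target fraction is f = 10000/15384 ≈ 0.650.
Interpolate at f ≈ 0.650 with slerp weights a = sin((1−f)δ)/sin δ ≈ 1.126, b = sin(fδ)/sin δ ≈ 1.505.
p = a·p₁ + b·p₂ ≈ (0.140, -0.254, 0.957); φ = arcsin(p_z) ≈ 73.14°, λ = atan2(p_y, p_x) ≈ -61.04°.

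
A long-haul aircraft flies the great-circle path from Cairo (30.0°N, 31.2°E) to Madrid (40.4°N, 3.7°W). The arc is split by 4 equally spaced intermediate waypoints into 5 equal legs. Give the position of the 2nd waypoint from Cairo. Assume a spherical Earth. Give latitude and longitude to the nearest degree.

Write both endpoints as unit vectors p₁, p₂ with components (cos φ cos λ, cos φ sin λ, sin φ).
The central angle between the endpoints is δ = arccos(p₁·p₂) ≈ 0.526 rad (30.1°).
Interpolate at f = 2/5 with slerp weights a = sin((1−f)δ)/sin δ ≈ 0.618, b = sin(fδ)/sin δ ≈ 0.416.
p = a·p₁ + b·p₂ ≈ (0.774, 0.257, 0.579); φ = arcsin(p_z) ≈ 35.36°, λ = atan2(p_y, p_x) ≈ 18.36°.

≈ 35°N, 18°E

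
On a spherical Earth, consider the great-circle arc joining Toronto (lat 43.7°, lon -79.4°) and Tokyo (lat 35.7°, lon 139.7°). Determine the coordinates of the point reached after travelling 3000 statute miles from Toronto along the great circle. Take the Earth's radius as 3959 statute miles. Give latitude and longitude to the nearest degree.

The haversine formula gives a central angle δ ≈ 1.623 rad (93.0°) between the endpoints. The total great-circle distance is δ·R ≈ 1.623 × 3959 ≈ 6427 mi, so the target fraction is f = 3000/6427 ≈ 0.467.
Interpolate at f ≈ 0.467 with slerp weights a = sin((1−f)δ)/sin δ ≈ 0.762, b = sin(fδ)/sin δ ≈ 0.688.
p = a·p₁ + b·p₂ ≈ (-0.325, -0.180, 0.928); φ = arcsin(p_z) ≈ 68.19°, λ = atan2(p_y, p_x) ≈ -150.96°.

≈ lat 68°, lon -151°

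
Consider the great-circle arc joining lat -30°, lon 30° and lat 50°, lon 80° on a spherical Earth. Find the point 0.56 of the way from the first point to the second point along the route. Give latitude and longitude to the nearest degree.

≈ lat 16°, lon 54°

Convert each endpoint to a unit vector on the sphere (x = cos φ cos λ, y = cos φ sin λ, z = sin φ).
The central angle between the endpoints is δ = arccos(p₁·p₂) ≈ 1.596 rad (91.4°).
Interpolate at f = 0.56 with slerp weights a = sin((1−f)δ)/sin δ ≈ 0.646, b = sin(fδ)/sin δ ≈ 0.780.
p = a·p₁ + b·p₂ ≈ (0.572, 0.773, 0.274); φ = arcsin(p_z) ≈ 15.91°, λ = atan2(p_y, p_x) ≈ 53.53°.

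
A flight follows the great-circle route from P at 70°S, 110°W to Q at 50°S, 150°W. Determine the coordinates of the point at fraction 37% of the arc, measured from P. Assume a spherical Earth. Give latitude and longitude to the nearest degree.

≈ 64°S, 131°W

Write both endpoints as unit vectors p₁, p₂ with components (cos φ cos λ, cos φ sin λ, sin φ).
The central angle between the endpoints is δ = arccos(p₁·p₂) ≈ 0.477 rad (27.3°).
Interpolate at f = 0.37 with slerp weights a = sin((1−f)δ)/sin δ ≈ 0.645, b = sin(fδ)/sin δ ≈ 0.382.
p = a·p₁ + b·p₂ ≈ (-0.288, -0.330, -0.899); φ = arcsin(p_z) ≈ -64.00°, λ = atan2(p_y, p_x) ≈ -131.13°.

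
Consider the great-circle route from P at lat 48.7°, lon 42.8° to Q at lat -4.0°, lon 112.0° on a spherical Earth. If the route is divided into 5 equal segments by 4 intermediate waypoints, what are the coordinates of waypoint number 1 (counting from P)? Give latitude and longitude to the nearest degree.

From cos δ = sin φ₁ sin φ₂ + cos φ₁ cos φ₂ cos Δλ, the central angle is δ ≈ 1.388 rad (79.5°).
Interpolate at f = 1/5 with slerp weights a = sin((1−f)δ)/sin δ ≈ 0.911, b = sin(fδ)/sin δ ≈ 0.279.
p = a·p₁ + b·p₂ ≈ (0.337, 0.666, 0.665); φ = arcsin(p_z) ≈ 41.69°, λ = atan2(p_y, p_x) ≈ 63.17°.

≈ lat 42°, lon 63°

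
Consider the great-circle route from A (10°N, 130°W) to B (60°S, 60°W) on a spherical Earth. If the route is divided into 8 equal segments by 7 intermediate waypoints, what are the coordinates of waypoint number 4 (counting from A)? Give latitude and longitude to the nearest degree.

≈ (29°S, 108°W)

Write both endpoints as unit vectors p₁, p₂ with components (cos φ cos λ, cos φ sin λ, sin φ).
The central angle between the endpoints is δ = arccos(p₁·p₂) ≈ 1.553 rad (89.0°).
Interpolate at f = 4/8 with slerp weights a = sin((1−f)δ)/sin δ ≈ 0.701, b = sin(fδ)/sin δ ≈ 0.701.
p = a·p₁ + b·p₂ ≈ (-0.268, -0.832, -0.485); φ = arcsin(p_z) ≈ -29.03°, λ = atan2(p_y, p_x) ≈ -107.88°.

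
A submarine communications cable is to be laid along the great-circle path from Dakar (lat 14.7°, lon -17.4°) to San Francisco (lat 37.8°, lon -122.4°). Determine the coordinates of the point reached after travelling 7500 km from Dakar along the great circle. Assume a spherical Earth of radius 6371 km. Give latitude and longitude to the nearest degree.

≈ lat 42°, lon -90°

From cos δ = sin φ₁ sin φ₂ + cos φ₁ cos φ₂ cos Δλ, the central angle is δ ≈ 1.613 rad (92.4°). The total great-circle distance is δ·R ≈ 1.613 × 6371 ≈ 10277 km, so the target fraction is f = 7500/10277 ≈ 0.730.
Interpolate at f ≈ 0.730 with slerp weights a = sin((1−f)δ)/sin δ ≈ 0.423, b = sin(fδ)/sin δ ≈ 0.924.
p = a·p₁ + b·p₂ ≈ (-0.001, -0.739, 0.674); φ = arcsin(p_z) ≈ 42.36°, λ = atan2(p_y, p_x) ≈ -90.10°.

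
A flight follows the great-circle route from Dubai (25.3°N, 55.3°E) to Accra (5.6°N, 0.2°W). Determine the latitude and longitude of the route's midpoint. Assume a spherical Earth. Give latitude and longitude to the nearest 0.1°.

≈ 17.3°N, 26.1°E

Write both endpoints as unit vectors p₁, p₂ with components (cos φ cos λ, cos φ sin λ, sin φ).
The central angle between the endpoints is δ = arccos(p₁·p₂) ≈ 0.987 rad (56.5°).
Interpolate at f = 1/2 with slerp weights a = sin((1−f)δ)/sin δ ≈ 0.568, b = sin(fδ)/sin δ ≈ 0.568.
p = a·p₁ + b·p₂ ≈ (0.857, 0.420, 0.298); φ = arcsin(p_z) ≈ 17.34°, λ = atan2(p_y, p_x) ≈ 26.10°.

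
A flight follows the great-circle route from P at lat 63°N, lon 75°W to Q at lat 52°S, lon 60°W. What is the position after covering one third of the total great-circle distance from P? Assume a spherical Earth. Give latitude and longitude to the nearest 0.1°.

Convert each endpoint to a unit vector on the sphere (x = cos φ cos λ, y = cos φ sin λ, z = sin φ).
The central angle between the endpoints is δ = arccos(p₁·p₂) ≈ 2.018 rad (115.6°).
Interpolate at f = 1/3 with slerp weights a = sin((1−f)δ)/sin δ ≈ 1.081, b = sin(fδ)/sin δ ≈ 0.691.
p = a·p₁ + b·p₂ ≈ (0.340, -0.842, 0.419); φ = arcsin(p_z) ≈ 24.75°, λ = atan2(p_y, p_x) ≈ -68.04°.

≈ lat 24.7°N, lon 68.0°W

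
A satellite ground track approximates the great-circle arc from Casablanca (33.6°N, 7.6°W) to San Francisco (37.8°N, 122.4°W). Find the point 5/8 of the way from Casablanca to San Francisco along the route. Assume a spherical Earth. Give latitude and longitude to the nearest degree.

≈ 53°N, 81°W

Convert each endpoint to a unit vector on the sphere (x = cos φ cos λ, y = cos φ sin λ, z = sin φ).
The central angle between the endpoints is δ = arccos(p₁·p₂) ≈ 1.508 rad (86.4°).
Interpolate at f = 5/8 with slerp weights a = sin((1−f)δ)/sin δ ≈ 0.537, b = sin(fδ)/sin δ ≈ 0.811.
p = a·p₁ + b·p₂ ≈ (0.100, -0.600, 0.794); φ = arcsin(p_z) ≈ 52.54°, λ = atan2(p_y, p_x) ≈ -80.53°.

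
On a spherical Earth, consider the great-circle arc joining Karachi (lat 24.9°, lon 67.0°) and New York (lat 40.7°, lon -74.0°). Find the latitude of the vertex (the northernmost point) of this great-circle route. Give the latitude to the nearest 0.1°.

≈ 63.4°

The great circle lies in the plane with unit normal n̂ = (p₁ × p₂)/|p₁ × p₂|.
Here n̂_z ≈ -0.448; the vertex latitude is φ_max = arccos|n̂_z| ≈ 63.4°.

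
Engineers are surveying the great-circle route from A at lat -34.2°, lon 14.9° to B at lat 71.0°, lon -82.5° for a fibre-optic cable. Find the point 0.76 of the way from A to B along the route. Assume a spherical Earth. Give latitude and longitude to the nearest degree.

From cos δ = sin φ₁ sin φ₂ + cos φ₁ cos φ₂ cos Δλ, the central angle is δ ≈ 2.173 rad (124.5°).
Interpolate at f = 0.76 with slerp weights a = sin((1−f)δ)/sin δ ≈ 0.604, b = sin(fδ)/sin δ ≈ 1.209.
p = a·p₁ + b·p₂ ≈ (0.534, -0.262, 0.804); φ = arcsin(p_z) ≈ 53.48°, λ = atan2(p_y, p_x) ≈ -26.10°.

≈ lat 53°, lon -26°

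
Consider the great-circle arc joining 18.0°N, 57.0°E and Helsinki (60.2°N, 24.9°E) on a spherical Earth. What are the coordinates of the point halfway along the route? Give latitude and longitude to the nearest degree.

≈ 40°N, 46°E

Write both endpoints as unit vectors p₁, p₂ with components (cos φ cos λ, cos φ sin λ, sin φ).
The central angle between the endpoints is δ = arccos(p₁·p₂) ≈ 0.839 rad (48.0°).
Interpolate at f = 1/2 with slerp weights a = sin((1−f)δ)/sin δ ≈ 0.547, b = sin(fδ)/sin δ ≈ 0.547.
p = a·p₁ + b·p₂ ≈ (0.530, 0.551, 0.644); φ = arcsin(p_z) ≈ 40.10°, λ = atan2(p_y, p_x) ≈ 46.11°.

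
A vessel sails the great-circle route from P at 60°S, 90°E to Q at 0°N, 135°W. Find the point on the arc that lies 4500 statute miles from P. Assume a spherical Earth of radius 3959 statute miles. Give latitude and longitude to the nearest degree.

≈ 41°S, 156°W

Convert each endpoint to a unit vector on the sphere (x = cos φ cos λ, y = cos φ sin λ, z = sin φ).
The central angle between the endpoints is δ = arccos(p₁·p₂) ≈ 1.932 rad (110.7°). The total great-circle distance is δ·R ≈ 1.932 × 3959 ≈ 7649 mi, so the target fraction is f = 4500/7649 ≈ 0.588.
Interpolate at f ≈ 0.588 with slerp weights a = sin((1−f)δ)/sin δ ≈ 0.764, b = sin(fδ)/sin δ ≈ 0.970.
p = a·p₁ + b·p₂ ≈ (-0.686, -0.304, -0.661); φ = arcsin(p_z) ≈ -41.39°, λ = atan2(p_y, p_x) ≈ -156.09°.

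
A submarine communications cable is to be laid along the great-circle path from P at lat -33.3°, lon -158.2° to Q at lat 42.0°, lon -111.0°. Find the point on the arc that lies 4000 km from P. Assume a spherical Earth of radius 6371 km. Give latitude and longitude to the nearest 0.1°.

≈ lat -1.9°, lon -139.5°

Convert each endpoint to a unit vector on the sphere (x = cos φ cos λ, y = cos φ sin λ, z = sin φ).
The central angle between the endpoints is δ = arccos(p₁·p₂) ≈ 1.516 rad (86.9°). The total great-circle distance is δ·R ≈ 1.516 × 6371 ≈ 9659 km, so the target fraction is f = 4000/9659 ≈ 0.414.
Interpolate at f ≈ 0.414 with slerp weights a = sin((1−f)δ)/sin δ ≈ 0.777, b = sin(fδ)/sin δ ≈ 0.588.
p = a·p₁ + b·p₂ ≈ (-0.760, -0.649, -0.033); φ = arcsin(p_z) ≈ -1.89°, λ = atan2(p_y, p_x) ≈ -139.48°.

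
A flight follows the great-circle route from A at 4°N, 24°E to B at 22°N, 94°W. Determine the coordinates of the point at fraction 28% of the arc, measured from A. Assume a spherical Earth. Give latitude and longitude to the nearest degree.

The haversine formula gives a central angle δ ≈ 1.991 rad (114.1°) between the endpoints.
Interpolate at f = 0.28 with slerp weights a = sin((1−f)δ)/sin δ ≈ 1.085, b = sin(fδ)/sin δ ≈ 0.580.
p = a·p₁ + b·p₂ ≈ (0.951, -0.096, 0.293); φ = arcsin(p_z) ≈ 17.03°, λ = atan2(p_y, p_x) ≈ -5.75°.

≈ 17°N, 6°W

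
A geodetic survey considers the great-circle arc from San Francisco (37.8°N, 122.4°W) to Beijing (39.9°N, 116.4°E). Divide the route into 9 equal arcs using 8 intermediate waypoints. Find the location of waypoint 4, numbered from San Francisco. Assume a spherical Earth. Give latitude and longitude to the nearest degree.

≈ 58°N, 172°W

Write both endpoints as unit vectors p₁, p₂ with components (cos φ cos λ, cos φ sin λ, sin φ).
The central angle between the endpoints is δ = arccos(p₁·p₂) ≈ 1.492 rad (85.5°).
Interpolate at f = 4/9 with slerp weights a = sin((1−f)δ)/sin δ ≈ 0.739, b = sin(fδ)/sin δ ≈ 0.617.
p = a·p₁ + b·p₂ ≈ (-0.524, -0.069, 0.849); φ = arcsin(p_z) ≈ 58.12°, λ = atan2(p_y, p_x) ≈ -172.49°.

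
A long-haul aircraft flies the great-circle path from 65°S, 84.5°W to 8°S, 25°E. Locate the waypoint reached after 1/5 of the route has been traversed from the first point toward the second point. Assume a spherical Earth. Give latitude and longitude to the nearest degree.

Convert each endpoint to a unit vector on the sphere (x = cos φ cos λ, y = cos φ sin λ, z = sin φ).
The central angle between the endpoints is δ = arccos(p₁·p₂) ≈ 1.584 rad (90.8°).
Interpolate at f = 1/5 with slerp weights a = sin((1−f)δ)/sin δ ≈ 0.954, b = sin(fδ)/sin δ ≈ 0.312.
p = a·p₁ + b·p₂ ≈ (0.318, -0.271, -0.908); φ = arcsin(p_z) ≈ -65.28°, λ = atan2(p_y, p_x) ≈ -40.42°.

≈ 65°S, 40°W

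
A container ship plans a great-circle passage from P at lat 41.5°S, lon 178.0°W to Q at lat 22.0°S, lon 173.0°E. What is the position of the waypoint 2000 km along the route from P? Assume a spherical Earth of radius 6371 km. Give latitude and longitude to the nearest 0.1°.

≈ lat 24.8°S, lon 174.1°E

Convert each endpoint to a unit vector on the sphere (x = cos φ cos λ, y = cos φ sin λ, z = sin φ).
The central angle between the endpoints is δ = arccos(p₁·p₂) ≈ 0.365 rad (20.9°). The total great-circle distance is δ·R ≈ 0.365 × 6371 ≈ 2326 km, so the target fraction is f = 2000/2326 ≈ 0.860.
Interpolate at f ≈ 0.860 with slerp weights a = sin((1−f)δ)/sin δ ≈ 0.143, b = sin(fδ)/sin δ ≈ 0.865.
p = a·p₁ + b·p₂ ≈ (-0.903, 0.094, -0.419); φ = arcsin(p_z) ≈ -24.77°, λ = atan2(p_y, p_x) ≈ 174.06°.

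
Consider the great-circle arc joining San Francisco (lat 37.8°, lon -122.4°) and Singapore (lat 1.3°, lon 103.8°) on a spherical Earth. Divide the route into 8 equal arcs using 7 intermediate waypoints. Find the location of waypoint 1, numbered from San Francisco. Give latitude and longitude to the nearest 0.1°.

The haversine formula gives a central angle δ ≈ 2.133 rad (122.2°) between the endpoints.
Interpolate at f = 1/8 with slerp weights a = sin((1−f)δ)/sin δ ≈ 1.131, b = sin(fδ)/sin δ ≈ 0.311.
p = a·p₁ + b·p₂ ≈ (-0.553, -0.452, 0.700); φ = arcsin(p_z) ≈ 44.43°, λ = atan2(p_y, p_x) ≈ -140.73°.

≈ lat 44.4°, lon -140.7°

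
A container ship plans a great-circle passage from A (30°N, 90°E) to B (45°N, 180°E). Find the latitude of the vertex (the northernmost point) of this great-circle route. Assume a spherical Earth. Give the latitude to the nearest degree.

≈ 49°N

The great circle lies in the plane with unit normal n̂ = (p₁ × p₂)/|p₁ × p₂|.
Here n̂_z ≈ +0.655; the vertex latitude is φ_max = arccos|n̂_z| ≈ 49.1°.
Check via Clairaut: cos φ_max = |cos φ₁| · sin C = cos(30.0°)·sin(49.1°) ≈ 0.655, again giving ≈ 49.1°.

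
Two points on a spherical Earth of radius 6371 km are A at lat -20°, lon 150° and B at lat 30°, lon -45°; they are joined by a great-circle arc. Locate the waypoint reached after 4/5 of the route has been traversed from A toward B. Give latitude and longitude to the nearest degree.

Convert each endpoint to a unit vector on the sphere (x = cos φ cos λ, y = cos φ sin λ, z = sin φ).
The central angle between the endpoints is δ = arccos(p₁·p₂) ≈ 2.848 rad (163.2°).
Interpolate at f = 4/5 with slerp weights a = sin((1−f)δ)/sin δ ≈ 1.860, b = sin(fδ)/sin δ ≈ 2.623.
p = a·p₁ + b·p₂ ≈ (0.092, -0.732, 0.675); φ = arcsin(p_z) ≈ 42.46°, λ = atan2(p_y, p_x) ≈ -82.83°.

≈ lat 42°, lon -83°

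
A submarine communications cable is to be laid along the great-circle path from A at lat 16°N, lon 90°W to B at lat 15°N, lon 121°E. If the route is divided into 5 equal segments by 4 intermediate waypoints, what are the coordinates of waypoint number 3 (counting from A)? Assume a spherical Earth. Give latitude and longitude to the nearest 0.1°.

≈ lat 44.2°N, lon 175.8°E

Write both endpoints as unit vectors p₁, p₂ with components (cos φ cos λ, cos φ sin λ, sin φ).
The central angle between the endpoints is δ = arccos(p₁·p₂) ≈ 2.381 rad (136.4°).
Interpolate at f = 3/5 with slerp weights a = sin((1−f)δ)/sin δ ≈ 1.182, b = sin(fδ)/sin δ ≈ 1.436.
p = a·p₁ + b·p₂ ≈ (-0.715, 0.053, 0.698); φ = arcsin(p_z) ≈ 44.24°, λ = atan2(p_y, p_x) ≈ 175.78°.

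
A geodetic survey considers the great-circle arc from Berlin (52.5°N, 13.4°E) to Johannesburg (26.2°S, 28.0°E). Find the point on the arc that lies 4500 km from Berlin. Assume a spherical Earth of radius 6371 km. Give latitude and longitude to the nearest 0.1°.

The haversine formula gives a central angle δ ≈ 1.392 rad (79.7°) between the endpoints. The total great-circle distance is δ·R ≈ 1.392 × 6371 ≈ 8865 km, so the target fraction is f = 4500/8865 ≈ 0.508.
Interpolate at f ≈ 0.508 with slerp weights a = sin((1−f)δ)/sin δ ≈ 0.643, b = sin(fδ)/sin δ ≈ 0.660.
p = a·p₁ + b·p₂ ≈ (0.903, 0.369, 0.219); φ = arcsin(p_z) ≈ 12.65°, λ = atan2(p_y, p_x) ≈ 22.19°.

≈ 12.7°N, 22.2°E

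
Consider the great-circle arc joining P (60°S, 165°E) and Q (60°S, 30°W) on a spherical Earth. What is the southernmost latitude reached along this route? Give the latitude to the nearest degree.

The great circle lies in the plane with unit normal n̂ = (p₁ × p₂)/|p₁ × p₂|.
Here n̂_z ≈ +0.075; the vertex latitude is φ_max = arccos|n̂_z| ≈ 85.7°.
Check via Clairaut: cos φ_max = |cos φ₁| · sin C = cos(60.0°)·sin(171.4°) ≈ 0.075, again giving ≈ 85.7°.

≈ 86°S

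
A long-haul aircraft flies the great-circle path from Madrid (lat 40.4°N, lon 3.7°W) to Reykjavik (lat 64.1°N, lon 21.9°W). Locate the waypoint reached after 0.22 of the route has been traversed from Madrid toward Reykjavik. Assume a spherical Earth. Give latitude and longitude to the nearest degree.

≈ lat 46°N, lon 6°W

Write both endpoints as unit vectors p₁, p₂ with components (cos φ cos λ, cos φ sin λ, sin φ).
The central angle between the endpoints is δ = arccos(p₁·p₂) ≈ 0.453 rad (26.0°).
Interpolate at f = 0.22 with slerp weights a = sin((1−f)δ)/sin δ ≈ 0.791, b = sin(fδ)/sin δ ≈ 0.227.
p = a·p₁ + b·p₂ ≈ (0.693, -0.076, 0.717); φ = arcsin(p_z) ≈ 45.80°, λ = atan2(p_y, p_x) ≈ -6.25°.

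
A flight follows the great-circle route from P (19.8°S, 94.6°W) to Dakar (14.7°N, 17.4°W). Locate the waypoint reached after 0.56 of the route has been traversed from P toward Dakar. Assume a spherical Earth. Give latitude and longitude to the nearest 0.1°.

≈ (1.0°S, 50.9°W)

Write both endpoints as unit vectors p₁, p₂ with components (cos φ cos λ, cos φ sin λ, sin φ).
The central angle between the endpoints is δ = arccos(p₁·p₂) ≈ 1.455 rad (83.4°).
Interpolate at f = 0.56 with slerp weights a = sin((1−f)δ)/sin δ ≈ 0.601, b = sin(fδ)/sin δ ≈ 0.732.
p = a·p₁ + b·p₂ ≈ (0.631, -0.776, -0.018); φ = arcsin(p_z) ≈ -1.02°, λ = atan2(p_y, p_x) ≈ -50.89°.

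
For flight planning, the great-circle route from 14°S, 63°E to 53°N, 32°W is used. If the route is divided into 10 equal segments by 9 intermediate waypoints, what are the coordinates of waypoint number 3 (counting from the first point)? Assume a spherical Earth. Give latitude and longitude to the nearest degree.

Convert each endpoint to a unit vector on the sphere (x = cos φ cos λ, y = cos φ sin λ, z = sin φ).
The central angle between the endpoints is δ = arccos(p₁·p₂) ≈ 1.817 rad (104.1°).
Interpolate at f = 3/10 with slerp weights a = sin((1−f)δ)/sin δ ≈ 0.986, b = sin(fδ)/sin δ ≈ 0.535.
p = a·p₁ + b·p₂ ≈ (0.707, 0.682, 0.189); φ = arcsin(p_z) ≈ 10.88°, λ = atan2(p_y, p_x) ≈ 43.94°.

≈ 11°N, 44°E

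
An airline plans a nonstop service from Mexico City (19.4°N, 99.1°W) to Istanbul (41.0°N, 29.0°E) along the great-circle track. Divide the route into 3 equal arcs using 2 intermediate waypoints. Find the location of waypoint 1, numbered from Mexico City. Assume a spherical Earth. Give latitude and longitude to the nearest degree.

≈ 44°N, 71°W

Convert each endpoint to a unit vector on the sphere (x = cos φ cos λ, y = cos φ sin λ, z = sin φ).
The central angle between the endpoints is δ = arccos(p₁·p₂) ≈ 1.794 rad (102.8°).
Interpolate at f = 1/3 with slerp weights a = sin((1−f)δ)/sin δ ≈ 0.954, b = sin(fδ)/sin δ ≈ 0.577.
p = a·p₁ + b·p₂ ≈ (0.239, -0.678, 0.696); φ = arcsin(p_z) ≈ 44.08°, λ = atan2(p_y, p_x) ≈ -70.59°.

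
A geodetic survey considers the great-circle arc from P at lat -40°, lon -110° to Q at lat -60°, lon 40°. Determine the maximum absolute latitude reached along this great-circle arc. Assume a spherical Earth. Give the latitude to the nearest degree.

≈ -79°

The great circle lies in the plane with unit normal n̂ = (p₁ × p₂)/|p₁ × p₂|.
Here n̂_z ≈ +0.197; the vertex latitude is φ_max = arccos|n̂_z| ≈ 78.7°.
Check via Clairaut: cos φ_max = |cos φ₁| · sin C = cos(40.0°)·sin(165.1°) ≈ 0.197, again giving ≈ 78.7°.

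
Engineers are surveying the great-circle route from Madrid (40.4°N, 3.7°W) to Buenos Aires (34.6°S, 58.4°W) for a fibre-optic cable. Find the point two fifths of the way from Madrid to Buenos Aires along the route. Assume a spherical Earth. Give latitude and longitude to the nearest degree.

Write both endpoints as unit vectors p₁, p₂ with components (cos φ cos λ, cos φ sin λ, sin φ).
The central angle between the endpoints is δ = arccos(p₁·p₂) ≈ 1.577 rad (90.3°).
Interpolate at f = 2/5 with slerp weights a = sin((1−f)δ)/sin δ ≈ 0.811, b = sin(fδ)/sin δ ≈ 0.590.
p = a·p₁ + b·p₂ ≈ (0.871, -0.453, 0.191); φ = arcsin(p_z) ≈ 11.00°, λ = atan2(p_y, p_x) ≈ -27.50°.

≈ (11°N, 28°W)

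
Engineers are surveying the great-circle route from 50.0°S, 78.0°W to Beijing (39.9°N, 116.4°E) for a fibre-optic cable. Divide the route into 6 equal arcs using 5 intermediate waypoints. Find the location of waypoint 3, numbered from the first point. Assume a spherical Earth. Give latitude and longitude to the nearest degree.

The haversine formula gives a central angle δ ≈ 2.892 rad (165.7°) between the endpoints.
Interpolate at f = 3/6 with slerp weights a = sin((1−f)δ)/sin δ ≈ 4.017, b = sin(fδ)/sin δ ≈ 4.017.
p = a·p₁ + b·p₂ ≈ (-0.833, 0.235, -0.500); φ = arcsin(p_z) ≈ -30.03°, λ = atan2(p_y, p_x) ≈ 164.27°.

≈ 30°S, 164°E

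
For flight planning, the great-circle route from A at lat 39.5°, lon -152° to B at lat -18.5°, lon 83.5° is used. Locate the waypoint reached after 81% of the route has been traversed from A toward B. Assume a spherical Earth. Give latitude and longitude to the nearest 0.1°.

Convert each endpoint to a unit vector on the sphere (x = cos φ cos λ, y = cos φ sin λ, z = sin φ).
The central angle between the endpoints is δ = arccos(p₁·p₂) ≈ 2.235 rad (128.0°).
Interpolate at f = 0.81 with slerp weights a = sin((1−f)δ)/sin δ ≈ 0.523, b = sin(fδ)/sin δ ≈ 1.234.
p = a·p₁ + b·p₂ ≈ (-0.224, 0.973, -0.059); φ = arcsin(p_z) ≈ -3.36°, λ = atan2(p_y, p_x) ≈ 102.97°.

≈ lat -3.4°, lon 103.0°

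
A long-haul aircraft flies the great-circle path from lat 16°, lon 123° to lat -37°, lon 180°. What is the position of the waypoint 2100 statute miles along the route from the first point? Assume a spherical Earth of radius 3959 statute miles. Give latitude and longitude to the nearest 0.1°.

Write both endpoints as unit vectors p₁, p₂ with components (cos φ cos λ, cos φ sin λ, sin φ).
The central angle between the endpoints is δ = arccos(p₁·p₂) ≈ 1.316 rad (75.4°). The total great-circle distance is δ·R ≈ 1.316 × 3959 ≈ 5209 mi, so the target fraction is f = 2100/5209 ≈ 0.403.
Interpolate at f ≈ 0.403 with slerp weights a = sin((1−f)δ)/sin δ ≈ 0.731, b = sin(fδ)/sin δ ≈ 0.523.
p = a·p₁ + b·p₂ ≈ (-0.800, 0.589, -0.113); φ = arcsin(p_z) ≈ -6.50°, λ = atan2(p_y, p_x) ≈ 143.64°.

≈ lat -6.5°, lon 143.6°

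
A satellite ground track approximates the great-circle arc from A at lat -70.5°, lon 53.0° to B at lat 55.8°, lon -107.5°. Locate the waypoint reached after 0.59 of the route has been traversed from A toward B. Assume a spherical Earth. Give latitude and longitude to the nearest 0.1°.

≈ lat -8.8°, lon -86.7°

The haversine formula gives a central angle δ ≈ 2.846 rad (163.0°) between the endpoints.
Interpolate at f = 0.59 with slerp weights a = sin((1−f)δ)/sin δ ≈ 3.152, b = sin(fδ)/sin δ ≈ 3.408.
p = a·p₁ + b·p₂ ≈ (0.057, -0.987, -0.152); φ = arcsin(p_z) ≈ -8.77°, λ = atan2(p_y, p_x) ≈ -86.68°.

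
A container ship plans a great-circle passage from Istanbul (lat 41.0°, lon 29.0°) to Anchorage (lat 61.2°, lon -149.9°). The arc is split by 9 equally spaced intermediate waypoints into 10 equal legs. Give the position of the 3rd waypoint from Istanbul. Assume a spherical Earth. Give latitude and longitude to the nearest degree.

≈ lat 64°, lon 29°

The haversine formula gives a central angle δ ≈ 1.358 rad (77.8°) between the endpoints.
Interpolate at f = 3/10 with slerp weights a = sin((1−f)δ)/sin δ ≈ 0.832, b = sin(fδ)/sin δ ≈ 0.405.
p = a·p₁ + b·p₂ ≈ (0.381, 0.207, 0.901); φ = arcsin(p_z) ≈ 64.34°, λ = atan2(p_y, p_x) ≈ 28.50°.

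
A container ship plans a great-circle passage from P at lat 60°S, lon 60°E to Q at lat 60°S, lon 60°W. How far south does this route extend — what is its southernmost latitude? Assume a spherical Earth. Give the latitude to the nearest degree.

≈ 74°S

The great circle lies in the plane with unit normal n̂ = (p₁ × p₂)/|p₁ × p₂|.
Here n̂_z ≈ -0.277; the vertex latitude is φ_max = arccos|n̂_z| ≈ 73.9°.
Check via Clairaut: cos φ_max = |cos φ₁| · sin C = cos(60.0°)·sin(146.3°) ≈ 0.277, again giving ≈ 73.9°.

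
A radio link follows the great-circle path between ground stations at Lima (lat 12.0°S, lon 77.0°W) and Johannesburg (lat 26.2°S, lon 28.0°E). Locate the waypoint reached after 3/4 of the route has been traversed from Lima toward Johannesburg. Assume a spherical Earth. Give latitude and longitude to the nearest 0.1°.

≈ lat 30.9°S, lon 0.6°E

The haversine formula gives a central angle δ ≈ 1.707 rad (97.8°) between the endpoints.
Interpolate at f = 3/4 with slerp weights a = sin((1−f)δ)/sin δ ≈ 0.418, b = sin(fδ)/sin δ ≈ 0.967.
p = a·p₁ + b·p₂ ≈ (0.858, 0.009, -0.514); φ = arcsin(p_z) ≈ -30.91°, λ = atan2(p_y, p_x) ≈ 0.62°.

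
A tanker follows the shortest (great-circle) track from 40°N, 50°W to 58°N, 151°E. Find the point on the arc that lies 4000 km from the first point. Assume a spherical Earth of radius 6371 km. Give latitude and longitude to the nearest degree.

≈ 74°N, 74°W

Convert each endpoint to a unit vector on the sphere (x = cos φ cos λ, y = cos φ sin λ, z = sin φ).
The central angle between the endpoints is δ = arccos(p₁·p₂) ≈ 1.404 rad (80.4°). The total great-circle distance is δ·R ≈ 1.404 × 6371 ≈ 8944 km, so the target fraction is f = 4000/8944 ≈ 0.447.
Interpolate at f ≈ 0.447 with slerp weights a = sin((1−f)δ)/sin δ ≈ 0.710, b = sin(fδ)/sin δ ≈ 0.596.
p = a·p₁ + b·p₂ ≈ (0.074, -0.264, 0.962); φ = arcsin(p_z) ≈ 74.10°, λ = atan2(p_y, p_x) ≈ -74.39°.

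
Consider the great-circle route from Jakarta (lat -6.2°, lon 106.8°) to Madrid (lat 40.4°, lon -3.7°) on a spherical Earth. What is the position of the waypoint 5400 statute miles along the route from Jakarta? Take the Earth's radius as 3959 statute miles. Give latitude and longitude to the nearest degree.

≈ lat 38°, lon 37°

From cos δ = sin φ₁ sin φ₂ + cos φ₁ cos φ₂ cos Δλ, the central angle is δ ≈ 1.913 rad (109.6°). The total great-circle distance is δ·R ≈ 1.913 × 3959 ≈ 7572 mi, so the target fraction is f = 5400/7572 ≈ 0.713.
Interpolate at f ≈ 0.713 with slerp weights a = sin((1−f)δ)/sin δ ≈ 0.553, b = sin(fδ)/sin δ ≈ 1.039.
p = a·p₁ + b·p₂ ≈ (0.630, 0.476, 0.613); φ = arcsin(p_z) ≈ 37.84°, λ = atan2(p_y, p_x) ≈ 37.04°.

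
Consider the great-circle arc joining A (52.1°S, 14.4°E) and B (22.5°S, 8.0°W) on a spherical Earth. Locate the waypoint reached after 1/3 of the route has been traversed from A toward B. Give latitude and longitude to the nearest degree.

≈ (43°S, 5°E)

Convert each endpoint to a unit vector on the sphere (x = cos φ cos λ, y = cos φ sin λ, z = sin φ).
The central angle between the endpoints is δ = arccos(p₁·p₂) ≈ 0.598 rad (34.2°).
Interpolate at f = 1/3 with slerp weights a = sin((1−f)δ)/sin δ ≈ 0.689, b = sin(fδ)/sin δ ≈ 0.352.
p = a·p₁ + b·p₂ ≈ (0.732, 0.060, -0.679); φ = arcsin(p_z) ≈ -42.74°, λ = atan2(p_y, p_x) ≈ 4.69°.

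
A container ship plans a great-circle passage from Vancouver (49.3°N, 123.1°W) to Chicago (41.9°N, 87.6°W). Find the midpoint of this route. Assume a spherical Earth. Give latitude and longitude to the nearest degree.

≈ 47°N, 104°W

Convert each endpoint to a unit vector on the sphere (x = cos φ cos λ, y = cos φ sin λ, z = sin φ).
The central angle between the endpoints is δ = arccos(p₁·p₂) ≈ 0.448 rad (25.7°).
Interpolate at f = 1/2 with slerp weights a = sin((1−f)δ)/sin δ ≈ 0.513, b = sin(fδ)/sin δ ≈ 0.513.
p = a·p₁ + b·p₂ ≈ (-0.167, -0.661, 0.731); φ = arcsin(p_z) ≈ 46.99°, λ = atan2(p_y, p_x) ≈ -104.14°.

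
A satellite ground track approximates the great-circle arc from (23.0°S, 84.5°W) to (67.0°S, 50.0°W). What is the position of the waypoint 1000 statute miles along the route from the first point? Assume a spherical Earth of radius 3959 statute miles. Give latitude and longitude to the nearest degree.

From cos δ = sin φ₁ sin φ₂ + cos φ₁ cos φ₂ cos Δλ, the central angle is δ ≈ 0.855 rad (49.0°). The total great-circle distance is δ·R ≈ 0.855 × 3959 ≈ 3386 mi, so the target fraction is f = 1000/3386 ≈ 0.295.
Interpolate at f ≈ 0.295 with slerp weights a = sin((1−f)δ)/sin δ ≈ 0.751, b = sin(fδ)/sin δ ≈ 0.331.
p = a·p₁ + b·p₂ ≈ (0.149, -0.787, -0.598); φ = arcsin(p_z) ≈ -36.75°, λ = atan2(p_y, p_x) ≈ -79.25°.

≈ (37°S, 79°W)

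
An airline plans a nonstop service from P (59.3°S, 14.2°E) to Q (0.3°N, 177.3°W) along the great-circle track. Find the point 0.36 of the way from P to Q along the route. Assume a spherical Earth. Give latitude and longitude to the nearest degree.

≈ (75°S, 156°E)

Convert each endpoint to a unit vector on the sphere (x = cos φ cos λ, y = cos φ sin λ, z = sin φ).
The central angle between the endpoints is δ = arccos(p₁·p₂) ≈ 2.100 rad (120.3°).
Interpolate at f = 0.36 with slerp weights a = sin((1−f)δ)/sin δ ≈ 1.129, b = sin(fδ)/sin δ ≈ 0.795.
p = a·p₁ + b·p₂ ≈ (-0.235, 0.104, -0.966); φ = arcsin(p_z) ≈ -75.10°, λ = atan2(p_y, p_x) ≈ 156.15°.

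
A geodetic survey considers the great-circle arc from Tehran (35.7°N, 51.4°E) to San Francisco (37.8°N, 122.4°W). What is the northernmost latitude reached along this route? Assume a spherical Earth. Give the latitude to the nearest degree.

≈ 86°N

The great circle lies in the plane with unit normal n̂ = (p₁ × p₂)/|p₁ × p₂|.
Here n̂_z ≈ -0.072; the vertex latitude is φ_max = arccos|n̂_z| ≈ 85.9°.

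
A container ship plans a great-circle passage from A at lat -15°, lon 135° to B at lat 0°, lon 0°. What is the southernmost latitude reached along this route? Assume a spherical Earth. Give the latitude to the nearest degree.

≈ -21°

The great circle lies in the plane with unit normal n̂ = (p₁ × p₂)/|p₁ × p₂|.
Here n̂_z ≈ -0.935; the vertex latitude is φ_max = arccos|n̂_z| ≈ 20.8°.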